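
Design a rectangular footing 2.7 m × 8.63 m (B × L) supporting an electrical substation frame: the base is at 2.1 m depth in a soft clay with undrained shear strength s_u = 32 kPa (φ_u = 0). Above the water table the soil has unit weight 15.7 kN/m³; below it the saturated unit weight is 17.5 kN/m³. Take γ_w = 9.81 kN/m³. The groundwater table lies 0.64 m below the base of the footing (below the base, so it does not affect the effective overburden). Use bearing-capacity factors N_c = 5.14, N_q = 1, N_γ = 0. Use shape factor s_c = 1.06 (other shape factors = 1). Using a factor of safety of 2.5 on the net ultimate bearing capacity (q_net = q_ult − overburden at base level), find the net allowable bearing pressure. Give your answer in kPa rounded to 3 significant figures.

Overburden at base level: q = 15.7 × 2.1 = 32.97 kPa.
Cohesion term c·N_c·s_c = 32 × 5.14 × 1.06 = 174.35 kPa; surcharge term q·N_q = 32.97 × 1 = 32.97 kPa.
q_ult = 174.35 + 32.97 = 207.32 kPa.
q_net = 207.32 − 32.97 = 174.35 kPa.
q_all(net) = 174.35 / 2.5 = 69.74 kPa.

q_all(net) ≈ 69.7 kPa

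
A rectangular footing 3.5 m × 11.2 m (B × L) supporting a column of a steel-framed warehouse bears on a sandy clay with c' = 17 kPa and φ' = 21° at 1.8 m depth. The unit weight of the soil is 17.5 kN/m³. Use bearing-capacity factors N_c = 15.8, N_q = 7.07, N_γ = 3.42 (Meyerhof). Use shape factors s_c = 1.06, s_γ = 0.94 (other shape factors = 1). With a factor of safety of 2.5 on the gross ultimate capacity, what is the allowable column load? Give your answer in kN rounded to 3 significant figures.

P_all ≈ 9500 kN

q = γ·D_f = 17.5 × 1.8 = 31.5 kPa.
c·N_c·s_c = 17 × 15.8 × 1.06 = 284.72 kPa
q·N_q = 31.5 × 7.07 = 222.71 kPa
0.5·γ·B·N_γ·s_γ = 0.5 × 17.5 × 3.5 × 3.42 × 0.94 = 98.453 kPa
q_ult = 284.72 + 222.71 + 98.453 = 605.87 kPa.
Gross allowable pressure q_all = 605.87 / 2.5 = 242.35 kPa.
Footing area = 39.2 m², so allowable column load = 242.35 × 39.2 = 9500.1 kN.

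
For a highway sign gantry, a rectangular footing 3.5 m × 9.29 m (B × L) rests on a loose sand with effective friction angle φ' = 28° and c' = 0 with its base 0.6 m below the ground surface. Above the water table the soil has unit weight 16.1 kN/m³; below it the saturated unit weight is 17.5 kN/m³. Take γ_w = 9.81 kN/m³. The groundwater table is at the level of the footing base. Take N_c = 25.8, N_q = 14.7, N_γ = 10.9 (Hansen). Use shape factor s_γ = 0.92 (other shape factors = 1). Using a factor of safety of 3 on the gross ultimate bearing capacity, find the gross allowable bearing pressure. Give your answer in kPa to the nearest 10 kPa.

q_all ≈ 90 kPa

Effective surcharge at the founding depth q = γ·D_f = 16.1 × 0.6 = 9.66 kPa.
The water table coincides with the base, so in the self-weight term γ → γ' = 7.69 kN/m³.
q_ult = q·N_q + 0.5·γ·B·N_γ·s_γ
     = 9.66 × 14.7 + 0.5 × 7.69 × 3.5 × 10.9 × 0.92
     = 142 + 134.95 = 276.95 kPa.
q_all = 276.95 / 3 = 92.318 kPa.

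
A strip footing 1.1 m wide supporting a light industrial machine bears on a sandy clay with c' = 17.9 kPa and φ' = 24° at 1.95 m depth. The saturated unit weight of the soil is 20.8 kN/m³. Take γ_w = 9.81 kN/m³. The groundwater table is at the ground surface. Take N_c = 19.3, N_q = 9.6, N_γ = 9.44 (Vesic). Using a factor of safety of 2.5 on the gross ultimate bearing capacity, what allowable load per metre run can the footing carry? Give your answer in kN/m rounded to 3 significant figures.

≈ 268 kN/m

Water table at ground surface, so effective unit weight γ' = 20.8 − 9.81 = 10.99 kN/m³ is used throughout; overburden q = 10.99 × 1.95 = 21.43 kPa; the same γ' applies in the ½γBN_γ term.
Cohesion term c·N_c = 17.9 × 19.3 = 345.47 kPa; surcharge term q·N_q = 21.43 × 9.6 = 205.73 kPa; self-weight term 0.5·γ·B·N_γ = 0.5 × 10.99 × 1.1 × 9.44 = 57.06 kPa.
q_ult = 345.47 + 205.73 + 57.06 = 608.26 kPa.
Gross allowable pressure q_all = 608.26 / 2.5 = 243.31 kPa.
Allowable wall load = q_all × B = 243.31 × 1.1 = 267.64 kN per metre run.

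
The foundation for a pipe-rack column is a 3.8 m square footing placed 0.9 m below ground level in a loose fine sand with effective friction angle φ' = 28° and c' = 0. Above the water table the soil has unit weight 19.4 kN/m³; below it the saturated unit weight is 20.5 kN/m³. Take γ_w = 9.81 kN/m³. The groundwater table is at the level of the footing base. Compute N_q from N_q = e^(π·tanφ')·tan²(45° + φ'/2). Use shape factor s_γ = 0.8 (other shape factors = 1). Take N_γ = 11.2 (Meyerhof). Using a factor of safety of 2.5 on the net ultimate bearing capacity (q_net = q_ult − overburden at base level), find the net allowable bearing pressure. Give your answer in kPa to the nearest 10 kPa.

q_all(net) ≈ 170 kPa

N_q = e^(π·tan28°)·tan²(59°) = 14.72.
Overburden at base level: q = 19.4 × 0.9 = 17.46 kPa.
Below the base the soil is submerged, so the ½γBN_γ term uses γ' = 20.5 − 9.81 = 10.69 kN/m³.
Surcharge term q·N_q = 17.46 × 14.72 = 257.01 kPa; self-weight term 0.5·γ·B·N_γ·s_γ = 0.5 × 10.69 × 3.8 × 11.2 × 0.8 = 181.99 kPa.
q_ult = 257.01 + 181.99 = 439 kPa.
q_net = 439 − 17.46 = 421.54 kPa.
q_all(net) = 421.54 / 2.5 = 168.61 kPa.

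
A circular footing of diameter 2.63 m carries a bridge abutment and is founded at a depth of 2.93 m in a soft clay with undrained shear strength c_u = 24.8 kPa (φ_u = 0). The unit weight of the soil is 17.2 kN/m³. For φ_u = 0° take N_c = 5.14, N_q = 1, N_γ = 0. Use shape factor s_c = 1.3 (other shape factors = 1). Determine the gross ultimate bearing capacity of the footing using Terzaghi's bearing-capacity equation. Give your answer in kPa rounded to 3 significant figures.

q_ult ≈ 216 kPa

q = γ·D_f = 17.2 × 2.93 = 50.396 kPa.
c·N_c·s_c = 24.8 × 5.14 × 1.3 = 165.71 kPa
q·N_q = 50.396 × 1 = 50.396 kPa
q_ult = 165.71 + 50.396 = 216.11 kPa.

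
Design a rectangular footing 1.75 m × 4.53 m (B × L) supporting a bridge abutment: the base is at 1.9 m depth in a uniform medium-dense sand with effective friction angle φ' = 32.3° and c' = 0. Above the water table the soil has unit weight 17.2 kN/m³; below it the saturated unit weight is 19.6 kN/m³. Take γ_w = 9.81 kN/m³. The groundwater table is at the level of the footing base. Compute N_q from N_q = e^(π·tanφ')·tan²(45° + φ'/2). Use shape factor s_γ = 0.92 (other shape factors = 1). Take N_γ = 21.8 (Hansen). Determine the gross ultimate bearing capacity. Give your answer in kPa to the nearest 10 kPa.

q_ult ≈ 960 kPa

tan32.3° = 0.6322, so N_q = e^(π×0.6322)·tan²(61.15°) = 7.287 × 3.295 = 24.01.
Overburden at base level: q = 17.2 × 1.9 = 32.68 kPa.
Below the base the soil is submerged, so the ½γBN_γ term uses γ' = 19.6 − 9.81 = 9.79 kN/m³.
Surcharge term q·N_q = 32.68 × 24.01 = 784.64 kPa; self-weight term 0.5·γ·B·N_γ·s_γ = 0.5 × 9.79 × 1.75 × 21.8 × 0.92 = 171.8 kPa.
q_ult = 784.64 + 171.8 = 956.45 kPa.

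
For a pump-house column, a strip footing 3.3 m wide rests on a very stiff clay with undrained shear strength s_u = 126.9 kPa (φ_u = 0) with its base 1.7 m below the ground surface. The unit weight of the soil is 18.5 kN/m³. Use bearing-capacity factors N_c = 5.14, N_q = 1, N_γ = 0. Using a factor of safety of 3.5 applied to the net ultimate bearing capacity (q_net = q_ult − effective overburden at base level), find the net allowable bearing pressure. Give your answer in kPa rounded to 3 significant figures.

Overburden at base level: q = 18.5 × 1.7 = 31.45 kPa.
Cohesion term c·N_c = 126.9 × 5.14 = 652.27 kPa; surcharge term q·N_q = 31.45 × 1 = 31.45 kPa.
q_ult = 652.27 + 31.45 = 683.72 kPa.
Net ultimate: q_net = 683.72 − 31.45 = 652.27 kPa.
q_all(net) = 652.27 / 3.5 = 186.36 kPa.

q_all(net) ≈ 186 kPa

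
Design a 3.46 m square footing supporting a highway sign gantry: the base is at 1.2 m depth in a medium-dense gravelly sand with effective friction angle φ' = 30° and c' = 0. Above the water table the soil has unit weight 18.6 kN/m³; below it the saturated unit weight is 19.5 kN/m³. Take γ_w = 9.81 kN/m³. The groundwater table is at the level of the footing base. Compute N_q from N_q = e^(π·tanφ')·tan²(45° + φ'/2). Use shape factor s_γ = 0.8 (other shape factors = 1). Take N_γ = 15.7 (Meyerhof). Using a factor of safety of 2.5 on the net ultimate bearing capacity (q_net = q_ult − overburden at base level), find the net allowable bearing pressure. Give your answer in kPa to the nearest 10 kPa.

q_all(net) ≈ 240 kPa

N_q = e^(π·tan30°)·tan²(60°) = 18.4.
Overburden at base level: q = 18.6 × 1.2 = 22.32 kPa.
Below the base the soil is submerged, so the ½γBN_γ term uses γ' = 19.5 − 9.81 = 9.69 kN/m³.
Surcharge term q·N_q = 22.32 × 18.401 = 410.71 kPa; self-weight term 0.5·γ·B·N_γ·s_γ = 0.5 × 9.69 × 3.46 × 15.7 × 0.8 = 210.55 kPa.
q_ult = 410.71 + 210.55 = 621.27 kPa.
q_net = 621.27 − 22.32 = 598.95 kPa.
q_all(net) = 598.95 / 2.5 = 239.58 kPa.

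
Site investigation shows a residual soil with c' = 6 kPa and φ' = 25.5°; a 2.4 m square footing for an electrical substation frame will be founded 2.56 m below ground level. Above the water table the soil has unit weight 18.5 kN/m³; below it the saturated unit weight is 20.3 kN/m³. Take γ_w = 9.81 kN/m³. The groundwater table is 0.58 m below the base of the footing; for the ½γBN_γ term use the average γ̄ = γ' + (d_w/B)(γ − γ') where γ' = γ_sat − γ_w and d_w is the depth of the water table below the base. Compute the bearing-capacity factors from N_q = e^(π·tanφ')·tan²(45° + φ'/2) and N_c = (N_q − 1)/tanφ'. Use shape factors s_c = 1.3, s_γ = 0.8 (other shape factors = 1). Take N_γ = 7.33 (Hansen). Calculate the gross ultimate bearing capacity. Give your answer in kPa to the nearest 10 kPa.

tan25.5° = 0.477, so N_q = e^(π×0.477)·tan²(57.75°) = 4.475 × 2.512 = 11.24.
N_c = (11.24 − 1)/tan25.5° = 21.47.
Overburden at base level: q = 18.5 × 2.56 = 47.36 kPa.
The water table is 0.58 m below the base (< B = 2.4 m), so the ½γBN_γ term uses γ̄ = γ' + (d_w/B)(γ − γ') = 10.49 + (0.58/2.4)(18.5 − 10.49) = 12.426 kN/m³.
Cohesion term c·N_c·s_c = 6 × 21.469 × 1.3 = 167.46 kPa; surcharge term q·N_q = 47.36 × 11.24 = 532.34 kPa; self-weight term 0.5·γ·B·N_γ·s_γ = 0.5 × 12.426 × 2.4 × 7.33 × 0.8 = 87.438 kPa.
q_ult = 167.46 + 532.34 + 87.438 = 787.24 kPa.

q_ult ≈ 790 kPa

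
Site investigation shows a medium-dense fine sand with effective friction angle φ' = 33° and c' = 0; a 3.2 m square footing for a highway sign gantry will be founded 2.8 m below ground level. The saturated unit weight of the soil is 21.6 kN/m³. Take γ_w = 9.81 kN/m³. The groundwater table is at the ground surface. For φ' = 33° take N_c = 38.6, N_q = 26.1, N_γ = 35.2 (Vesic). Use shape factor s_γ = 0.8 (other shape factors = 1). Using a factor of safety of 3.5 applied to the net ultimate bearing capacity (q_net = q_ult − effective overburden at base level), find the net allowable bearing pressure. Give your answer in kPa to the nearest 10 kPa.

q_all(net) ≈ 390 kPa

γ' = 21.6 − 9.81 = 11.79 kN/m³ (submerged throughout). q = 11.79 × 2.8 = 33.012 kPa; the same γ' applies in the ½γBN_γ term.
q·N_q = 33.012 × 26.1 = 861.61 kPa
0.5·γ·B·N_γ·s_γ = 0.5 × 11.79 × 3.2 × 35.2 × 0.8 = 531.21 kPa
q_ult = 861.61 + 531.21 = 1392.8 kPa.
Net ultimate: q_net = 1392.8 − 33.012 = 1359.8 kPa.
q_all(net) = 1359.8 / 3.5 = 388.52 kPa.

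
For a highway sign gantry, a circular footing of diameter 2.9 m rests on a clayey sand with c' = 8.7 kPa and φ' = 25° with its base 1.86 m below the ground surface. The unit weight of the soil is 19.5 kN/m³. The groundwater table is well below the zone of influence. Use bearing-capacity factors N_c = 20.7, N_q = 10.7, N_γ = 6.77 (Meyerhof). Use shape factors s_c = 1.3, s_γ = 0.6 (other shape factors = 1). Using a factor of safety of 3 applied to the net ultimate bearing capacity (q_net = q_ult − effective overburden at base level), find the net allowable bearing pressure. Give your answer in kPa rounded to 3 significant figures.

q_all(net) ≈ 234 kPa

q = γ·D_f = 19.5 × 1.86 = 36.27 kPa.
c·N_c·s_c = 8.7 × 20.7 × 1.3 = 234.12 kPa
q·N_q = 36.27 × 10.7 = 388.09 kPa
0.5·γ·B·N_γ·s_γ = 0.5 × 19.5 × 2.9 × 6.77 × 0.6 = 114.85 kPa
q_ult = 234.12 + 388.09 + 114.85 = 737.06 kPa.
Net ultimate: q_net = 737.06 − 36.27 = 700.79 kPa.
q_all(net) = 700.79 / 3 = 233.6 kPa.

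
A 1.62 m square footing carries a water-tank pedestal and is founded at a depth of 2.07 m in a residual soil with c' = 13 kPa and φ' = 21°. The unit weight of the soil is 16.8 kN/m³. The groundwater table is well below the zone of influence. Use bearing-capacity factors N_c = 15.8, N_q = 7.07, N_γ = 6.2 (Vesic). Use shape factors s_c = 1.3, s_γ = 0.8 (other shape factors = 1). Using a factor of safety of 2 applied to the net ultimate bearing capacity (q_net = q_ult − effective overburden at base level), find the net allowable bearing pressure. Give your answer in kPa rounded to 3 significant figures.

q_all(net) ≈ 273 kPa

Overburden at base level: q = 16.8 × 2.07 = 34.776 kPa.
Cohesion term c·N_c·s_c = 13 × 15.8 × 1.3 = 267.02 kPa; surcharge term q·N_q = 34.776 × 7.07 = 245.87 kPa; self-weight term 0.5·γ·B·N_γ·s_γ = 0.5 × 16.8 × 1.62 × 6.2 × 0.8 = 67.496 kPa.
q_ult = 267.02 + 245.87 + 67.496 = 580.38 kPa.
Net ultimate: q_net = 580.38 − 34.776 = 545.61 kPa.
q_all(net) = 545.61 / 2 = 272.8 kPa.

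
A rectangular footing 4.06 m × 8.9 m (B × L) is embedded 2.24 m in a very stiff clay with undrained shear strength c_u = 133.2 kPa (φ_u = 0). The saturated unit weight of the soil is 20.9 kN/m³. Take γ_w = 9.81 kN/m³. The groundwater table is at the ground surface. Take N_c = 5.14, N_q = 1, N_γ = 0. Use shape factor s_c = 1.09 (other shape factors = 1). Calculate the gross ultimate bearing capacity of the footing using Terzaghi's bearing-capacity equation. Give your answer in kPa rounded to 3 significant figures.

q_ult ≈ 771 kPa

Water table at ground surface, so effective unit weight γ' = 20.9 − 9.81 = 11.09 kN/m³ is used throughout; overburden q = 11.09 × 2.24 = 24.842 kPa.
Cohesion term c·N_c·s_c = 133.2 × 5.14 × 1.09 = 746.27 kPa; surcharge term q·N_q = 24.842 × 1 = 24.842 kPa.
q_ult = 746.27 + 24.842 = 771.11 kPa.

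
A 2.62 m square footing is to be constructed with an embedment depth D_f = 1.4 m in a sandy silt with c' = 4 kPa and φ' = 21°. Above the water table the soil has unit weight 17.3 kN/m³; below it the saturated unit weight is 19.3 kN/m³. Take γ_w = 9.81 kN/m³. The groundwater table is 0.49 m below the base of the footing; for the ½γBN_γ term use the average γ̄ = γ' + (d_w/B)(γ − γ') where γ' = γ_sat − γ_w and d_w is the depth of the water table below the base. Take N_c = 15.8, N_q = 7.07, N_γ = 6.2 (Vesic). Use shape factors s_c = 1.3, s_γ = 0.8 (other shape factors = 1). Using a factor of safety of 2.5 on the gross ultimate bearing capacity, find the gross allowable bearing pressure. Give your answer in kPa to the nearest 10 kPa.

q_all ≈ 130 kPa

Overburden at base level: q = 17.3 × 1.4 = 24.22 kPa.
The water table is 0.49 m below the base (< B = 2.62 m), so the ½γBN_γ term uses γ̄ = γ' + (d_w/B)(γ − γ') = 9.49 + (0.49/2.62)(17.3 − 9.49) = 10.951 kN/m³.
Cohesion term c·N_c·s_c = 4 × 15.8 × 1.3 = 82.16 kPa; surcharge term q·N_q = 24.22 × 7.07 = 171.24 kPa; self-weight term 0.5·γ·B·N_γ·s_γ = 0.5 × 10.951 × 2.62 × 6.2 × 0.8 = 71.153 kPa.
q_ult = 82.16 + 171.24 + 71.153 = 324.55 kPa.
q_all = 324.55 / 2.5 = 129.82 kPa.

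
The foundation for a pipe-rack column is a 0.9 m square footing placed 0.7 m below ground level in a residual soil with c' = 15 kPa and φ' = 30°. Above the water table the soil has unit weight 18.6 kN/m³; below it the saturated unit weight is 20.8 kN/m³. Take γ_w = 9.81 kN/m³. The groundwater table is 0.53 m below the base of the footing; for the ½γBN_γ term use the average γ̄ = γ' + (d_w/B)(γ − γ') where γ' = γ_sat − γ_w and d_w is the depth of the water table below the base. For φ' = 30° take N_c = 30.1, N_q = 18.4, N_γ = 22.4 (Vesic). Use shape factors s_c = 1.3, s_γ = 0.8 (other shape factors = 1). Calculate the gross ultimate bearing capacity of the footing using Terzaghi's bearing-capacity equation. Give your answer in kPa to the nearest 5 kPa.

q_ult ≈ 950 kPa

q = γ·D_f = 18.6 × 0.7 = 13.02 kPa.
γ' = 10.99 kN/m³; averaging over the depth B below the base, γ̄ = γ' + (d_w/B)(γ − γ') = 15.471 kN/m³.
c·N_c·s_c = 15 × 30.1 × 1.3 = 586.95 kPa
q·N_q = 13.02 × 18.4 = 239.57 kPa
0.5·γ·B·N_γ·s_γ = 0.5 × 15.471 × 0.9 × 22.4 × 0.8 = 124.76 kPa
q_ult = 586.95 + 239.57 + 124.76 = 951.28 kPa.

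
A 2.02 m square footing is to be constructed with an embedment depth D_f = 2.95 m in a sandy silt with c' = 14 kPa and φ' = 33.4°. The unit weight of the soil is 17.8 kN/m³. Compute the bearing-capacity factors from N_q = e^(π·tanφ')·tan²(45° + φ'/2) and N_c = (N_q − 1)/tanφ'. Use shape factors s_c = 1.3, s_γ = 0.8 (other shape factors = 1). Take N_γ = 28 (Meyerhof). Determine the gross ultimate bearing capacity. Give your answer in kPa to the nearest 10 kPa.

q_ult ≈ 2570 kPa

tan33.4° = 0.6594, so N_q = e^(π×0.6594)·tan²(61.7°) = 7.937 × 3.449 = 27.38.
N_c = (27.38 − 1)/tan33.4° = 40.
Effective surcharge at the founding depth q = γ·D_f = 17.8 × 2.95 = 52.51 kPa.
q_ult = c·N_c·s_c + q·N_q + 0.5·γ·B·N_γ·s_γ
     = 14 × 40 × 1.3 + 52.51 × 27.375 + 0.5 × 17.8 × 2.02 × 28 × 0.8
     = 728 + 1437.5 + 402.71 = 2568.2 kPa.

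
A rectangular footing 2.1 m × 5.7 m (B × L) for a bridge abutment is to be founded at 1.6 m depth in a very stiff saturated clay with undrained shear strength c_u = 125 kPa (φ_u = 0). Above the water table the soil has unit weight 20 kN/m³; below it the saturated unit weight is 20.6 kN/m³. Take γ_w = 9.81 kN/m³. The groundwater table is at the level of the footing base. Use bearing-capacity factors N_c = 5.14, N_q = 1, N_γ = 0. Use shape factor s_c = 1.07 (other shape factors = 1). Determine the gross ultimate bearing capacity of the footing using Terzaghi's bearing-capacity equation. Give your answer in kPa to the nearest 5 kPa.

q_ult ≈ 720 kPa

Effective surcharge at the founding depth q = γ·D_f = 20 × 1.6 = 32 kPa.
q_ult = c·N_c·s_c + q·N_q
     = 125 × 5.14 × 1.07 + 32 × 1
     = 687.48 + 32 = 719.48 kPa.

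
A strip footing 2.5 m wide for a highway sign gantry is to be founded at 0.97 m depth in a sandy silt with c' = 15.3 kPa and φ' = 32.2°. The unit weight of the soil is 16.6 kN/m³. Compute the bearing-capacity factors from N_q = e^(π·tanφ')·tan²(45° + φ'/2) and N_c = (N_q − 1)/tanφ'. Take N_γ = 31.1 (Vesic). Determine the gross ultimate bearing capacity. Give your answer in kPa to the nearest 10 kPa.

tan32.2° = 0.6297, so N_q = e^(π×0.6297)·tan²(61.1°) = 7.231 × 3.282 = 23.73.
N_c = (23.73 − 1)/tan32.2° = 36.09.
Overburden at base level: q = 16.6 × 0.97 = 16.102 kPa.
Cohesion term c·N_c = 15.3 × 36.092 = 552.21 kPa; surcharge term q·N_q = 16.102 × 23.728 = 382.08 kPa; self-weight term 0.5·γ·B·N_γ = 0.5 × 16.6 × 2.5 × 31.1 = 645.33 kPa.
q_ult = 552.21 + 382.08 + 645.33 = 1579.6 kPa.

q_ult ≈ 1580 kPa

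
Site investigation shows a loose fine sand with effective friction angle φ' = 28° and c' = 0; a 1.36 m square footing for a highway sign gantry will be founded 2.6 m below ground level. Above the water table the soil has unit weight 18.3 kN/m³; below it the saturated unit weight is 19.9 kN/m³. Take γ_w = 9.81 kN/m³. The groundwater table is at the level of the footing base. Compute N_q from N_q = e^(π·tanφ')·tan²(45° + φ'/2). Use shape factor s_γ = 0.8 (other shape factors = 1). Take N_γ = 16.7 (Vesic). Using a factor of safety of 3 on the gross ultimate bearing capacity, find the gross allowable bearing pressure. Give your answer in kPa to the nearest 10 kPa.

N_q = e^(π·tan28°)·tan²(59°) = 14.72.
q = γ·D_f = 18.3 × 2.6 = 47.58 kPa.
For the ½γBN_γ term take γ' = 19.9 − 9.81 = 10.09 kN/m³ (soil below base is submerged).
q·N_q = 47.58 × 14.72 = 700.37 kPa
0.5·γ·B·N_γ·s_γ = 0.5 × 10.09 × 1.36 × 16.7 × 0.8 = 91.666 kPa
q_ult = 700.37 + 91.666 = 792.04 kPa.
q_all = 792.04 / 3 = 264.01 kPa.

q_all ≈ 260 kPa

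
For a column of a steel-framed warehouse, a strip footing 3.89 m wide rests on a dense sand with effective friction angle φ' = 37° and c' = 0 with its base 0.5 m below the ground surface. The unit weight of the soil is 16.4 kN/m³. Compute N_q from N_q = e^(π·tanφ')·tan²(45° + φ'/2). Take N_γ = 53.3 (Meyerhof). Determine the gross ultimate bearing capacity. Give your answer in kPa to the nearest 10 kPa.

tan37° = 0.7536, so N_q = e^(π×0.7536)·tan²(63.5°) = 10.669 × 4.023 = 42.92.
q = γ·D_f = 16.4 × 0.5 = 8.2 kPa.
q·N_q = 8.2 × 42.92 = 351.94 kPa
0.5·γ·B·N_γ = 0.5 × 16.4 × 3.89 × 53.3 = 1700.2 kPa
q_ult = 351.94 + 1700.2 = 2052.1 kPa.

q_ult ≈ 2050 kPa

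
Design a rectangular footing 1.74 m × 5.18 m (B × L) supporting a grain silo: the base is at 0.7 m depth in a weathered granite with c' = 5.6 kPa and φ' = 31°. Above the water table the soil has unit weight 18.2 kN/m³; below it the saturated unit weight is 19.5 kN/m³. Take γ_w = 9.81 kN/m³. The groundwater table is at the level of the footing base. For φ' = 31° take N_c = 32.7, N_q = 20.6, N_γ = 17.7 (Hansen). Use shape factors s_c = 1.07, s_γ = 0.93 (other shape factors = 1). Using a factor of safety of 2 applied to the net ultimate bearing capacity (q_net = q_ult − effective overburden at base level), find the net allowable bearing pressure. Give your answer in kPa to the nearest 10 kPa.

Overburden at base level: q = 18.2 × 0.7 = 12.74 kPa.
Below the base the soil is submerged, so the ½γBN_γ term uses γ' = 19.5 − 9.81 = 9.69 kN/m³.
Cohesion term c·N_c·s_c = 5.6 × 32.7 × 1.07 = 195.94 kPa; surcharge term q·N_q = 12.74 × 20.6 = 262.44 kPa; self-weight term 0.5·γ·B·N_γ·s_γ = 0.5 × 9.69 × 1.74 × 17.7 × 0.93 = 138.77 kPa.
q_ult = 195.94 + 262.44 + 138.77 = 597.15 kPa.
Net ultimate: q_net = 597.15 − 12.74 = 584.41 kPa.
q_all(net) = 584.41 / 2 = 292.21 kPa.

q_all(net) ≈ 290 kPa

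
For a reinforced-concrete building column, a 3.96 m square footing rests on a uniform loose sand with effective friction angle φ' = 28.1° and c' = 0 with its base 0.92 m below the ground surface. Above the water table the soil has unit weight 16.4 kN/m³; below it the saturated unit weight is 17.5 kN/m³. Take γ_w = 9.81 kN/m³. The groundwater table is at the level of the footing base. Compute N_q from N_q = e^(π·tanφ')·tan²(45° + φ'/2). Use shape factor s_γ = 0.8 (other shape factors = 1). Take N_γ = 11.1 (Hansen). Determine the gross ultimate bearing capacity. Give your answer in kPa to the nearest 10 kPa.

tan28.1° = 0.534, so N_q = e^(π×0.534)·tan²(59.05°) = 5.352 × 2.781 = 14.88.
Overburden at base level: q = 16.4 × 0.92 = 15.088 kPa.
Below the base the soil is submerged, so the ½γBN_γ term uses γ' = 17.5 − 9.81 = 7.69 kN/m³.
Surcharge term q·N_q = 15.088 × 14.883 = 224.55 kPa; self-weight term 0.5·γ·B·N_γ·s_γ = 0.5 × 7.69 × 3.96 × 11.1 × 0.8 = 135.21 kPa.
q_ult = 224.55 + 135.21 = 359.76 kPa.

q_ult ≈ 360 kPa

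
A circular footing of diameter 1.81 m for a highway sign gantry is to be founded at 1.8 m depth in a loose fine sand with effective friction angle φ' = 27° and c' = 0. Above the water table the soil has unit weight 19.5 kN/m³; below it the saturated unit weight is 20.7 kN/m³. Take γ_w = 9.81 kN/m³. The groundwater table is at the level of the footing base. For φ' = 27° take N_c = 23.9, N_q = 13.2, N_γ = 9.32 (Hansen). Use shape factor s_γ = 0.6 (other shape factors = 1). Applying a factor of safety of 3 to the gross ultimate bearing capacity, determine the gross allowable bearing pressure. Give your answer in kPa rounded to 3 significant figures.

q = γ·D_f = 19.5 × 1.8 = 35.1 kPa.
For the ½γBN_γ term take γ' = 20.7 − 9.81 = 10.89 kN/m³ (soil below base is submerged).
q·N_q = 35.1 × 13.2 = 463.32 kPa
0.5·γ·B·N_γ·s_γ = 0.5 × 10.89 × 1.81 × 9.32 × 0.6 = 55.112 kPa
q_ult = 463.32 + 55.112 = 518.43 kPa.
q_all = q_ult / FS = 518.43 / 3 = 172.81 kPa.

q_all ≈ 173 kPa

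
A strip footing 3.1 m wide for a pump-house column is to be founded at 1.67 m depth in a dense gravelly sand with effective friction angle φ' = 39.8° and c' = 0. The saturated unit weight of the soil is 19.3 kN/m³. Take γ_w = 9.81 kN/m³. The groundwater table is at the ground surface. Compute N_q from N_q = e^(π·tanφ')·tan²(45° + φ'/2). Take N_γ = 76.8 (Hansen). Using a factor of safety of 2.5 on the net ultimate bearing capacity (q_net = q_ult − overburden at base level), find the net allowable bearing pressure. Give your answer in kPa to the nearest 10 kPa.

N_q = e^(π·tan39.8°)·tan²(64.9°) = 62.44.
Water table at ground surface, so effective unit weight γ' = 19.3 − 9.81 = 9.49 kN/m³ is used throughout; overburden q = 9.49 × 1.67 = 15.848 kPa; the same γ' applies in the ½γBN_γ term.
Surcharge term q·N_q = 15.848 × 62.439 = 989.56 kPa; self-weight term 0.5·γ·B·N_γ = 0.5 × 9.49 × 3.1 × 76.8 = 1129.7 kPa.
q_ult = 989.56 + 1129.7 = 2119.2 kPa.
q_net = 2119.2 − 15.848 = 2103.4 kPa.
q_all(net) = 2103.4 / 2.5 = 841.36 kPa.

q_all(net) ≈ 840 kPa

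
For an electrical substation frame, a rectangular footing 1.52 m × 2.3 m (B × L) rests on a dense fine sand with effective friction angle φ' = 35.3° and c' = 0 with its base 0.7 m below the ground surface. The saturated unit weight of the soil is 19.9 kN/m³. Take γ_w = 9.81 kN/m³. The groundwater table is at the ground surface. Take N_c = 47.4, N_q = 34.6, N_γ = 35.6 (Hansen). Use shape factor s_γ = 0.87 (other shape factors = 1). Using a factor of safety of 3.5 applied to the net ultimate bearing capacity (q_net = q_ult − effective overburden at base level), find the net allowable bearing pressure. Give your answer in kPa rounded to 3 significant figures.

q_all(net) ≈ 136 kPa

Water table at ground surface, so effective unit weight γ' = 19.9 − 9.81 = 10.09 kN/m³ is used throughout; overburden q = 10.09 × 0.7 = 7.063 kPa; the same γ' applies in the ½γBN_γ term.
Surcharge term q·N_q = 7.063 × 34.6 = 244.38 kPa; self-weight term 0.5·γ·B·N_γ·s_γ = 0.5 × 10.09 × 1.52 × 35.6 × 0.87 = 237.51 kPa.
q_ult = 244.38 + 237.51 = 481.89 kPa.
Net ultimate: q_net = 481.89 − 7.063 = 474.82 kPa.
q_all(net) = 474.82 / 3.5 = 135.66 kPa.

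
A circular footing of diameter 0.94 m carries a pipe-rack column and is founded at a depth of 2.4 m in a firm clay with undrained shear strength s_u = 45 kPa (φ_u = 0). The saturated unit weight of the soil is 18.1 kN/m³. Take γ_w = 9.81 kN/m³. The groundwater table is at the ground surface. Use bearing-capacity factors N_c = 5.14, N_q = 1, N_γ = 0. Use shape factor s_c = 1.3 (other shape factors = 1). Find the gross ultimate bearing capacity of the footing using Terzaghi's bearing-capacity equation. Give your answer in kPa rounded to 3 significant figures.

q_ult ≈ 321 kPa

γ' = 18.1 − 9.81 = 8.29 kN/m³ (submerged throughout). q = 8.29 × 2.4 = 19.896 kPa.
c·N_c·s_c = 45 × 5.14 × 1.3 = 300.69 kPa
q·N_q = 19.896 × 1 = 19.896 kPa
q_ult = 300.69 + 19.896 = 320.59 kPa.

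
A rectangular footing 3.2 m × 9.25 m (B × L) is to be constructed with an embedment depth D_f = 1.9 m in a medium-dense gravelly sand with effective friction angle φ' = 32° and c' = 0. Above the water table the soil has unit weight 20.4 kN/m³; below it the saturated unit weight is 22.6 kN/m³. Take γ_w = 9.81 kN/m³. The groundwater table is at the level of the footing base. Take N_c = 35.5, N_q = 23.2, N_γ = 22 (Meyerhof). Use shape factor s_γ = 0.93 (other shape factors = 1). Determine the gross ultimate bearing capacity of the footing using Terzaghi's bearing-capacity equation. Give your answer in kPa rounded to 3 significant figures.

q_ult ≈ 1320 kPa

Effective surcharge at the founding depth q = γ·D_f = 20.4 × 1.9 = 38.76 kPa.
The water table coincides with the base, so in the self-weight term γ → γ' = 12.79 kN/m³.
q_ult = q·N_q + 0.5·γ·B·N_γ·s_γ
     = 38.76 × 23.2 + 0.5 × 12.79 × 3.2 × 22 × 0.93
     = 899.23 + 418.69 = 1317.9 kPa.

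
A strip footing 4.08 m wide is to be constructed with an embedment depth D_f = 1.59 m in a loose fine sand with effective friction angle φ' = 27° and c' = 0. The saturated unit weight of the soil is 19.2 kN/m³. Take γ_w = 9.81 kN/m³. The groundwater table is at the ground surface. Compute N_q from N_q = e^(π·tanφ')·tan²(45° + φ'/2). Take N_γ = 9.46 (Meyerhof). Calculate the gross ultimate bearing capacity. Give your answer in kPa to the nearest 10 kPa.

q_ult ≈ 380 kPa

tan27° = 0.5095, so N_q = e^(π×0.5095)·tan²(58.5°) = 4.957 × 2.663 = 13.2.
γ' = 19.2 − 9.81 = 9.39 kN/m³ (submerged throughout). q = 9.39 × 1.59 = 14.93 kPa; the same γ' applies in the ½γBN_γ term.
q·N_q = 14.93 × 13.199 = 197.06 kPa
0.5·γ·B·N_γ = 0.5 × 9.39 × 4.08 × 9.46 = 181.21 kPa
q_ult = 197.06 + 181.21 = 378.28 kPa.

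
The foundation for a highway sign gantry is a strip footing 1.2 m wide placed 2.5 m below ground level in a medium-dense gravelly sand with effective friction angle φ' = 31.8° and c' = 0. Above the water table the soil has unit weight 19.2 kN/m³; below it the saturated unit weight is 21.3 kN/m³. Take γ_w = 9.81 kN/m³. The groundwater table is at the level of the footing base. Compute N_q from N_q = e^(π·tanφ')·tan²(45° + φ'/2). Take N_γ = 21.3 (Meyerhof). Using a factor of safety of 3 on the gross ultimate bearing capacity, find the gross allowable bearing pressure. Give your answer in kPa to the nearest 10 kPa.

N_q = e^(π·tan31.8°)·tan²(60.9°) = 22.64.
Effective surcharge at the founding depth q = γ·D_f = 19.2 × 2.5 = 48 kPa.
The water table coincides with the base, so in the self-weight term γ → γ' = 11.49 kN/m³.
q_ult = q·N_q + 0.5·γ·B·N_γ
     = 48 × 22.64 + 0.5 × 11.49 × 1.2 × 21.3
     = 1086.7 + 146.84 = 1233.6 kPa.
q_all = 1233.6 / 3 = 411.19 kPa.

q_all ≈ 410 kPa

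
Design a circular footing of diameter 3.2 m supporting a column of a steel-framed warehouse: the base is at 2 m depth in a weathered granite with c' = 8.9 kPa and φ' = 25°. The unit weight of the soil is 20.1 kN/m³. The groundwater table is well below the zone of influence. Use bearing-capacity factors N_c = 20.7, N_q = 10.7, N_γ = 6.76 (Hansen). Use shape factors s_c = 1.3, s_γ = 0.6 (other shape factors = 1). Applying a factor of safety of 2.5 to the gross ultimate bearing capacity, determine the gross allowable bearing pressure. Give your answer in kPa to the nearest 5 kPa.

Overburden at base level: q = 20.1 × 2 = 40.2 kPa.
Cohesion term c·N_c·s_c = 8.9 × 20.7 × 1.3 = 239.5 kPa; surcharge term q·N_q = 40.2 × 10.7 = 430.14 kPa; self-weight term 0.5·γ·B·N_γ·s_γ = 0.5 × 20.1 × 3.2 × 6.76 × 0.6 = 130.44 kPa.
q_ult = 239.5 + 430.14 + 130.44 = 800.08 kPa.
q_all = q_ult / FS = 800.08 / 2.5 = 320.03 kPa.

q_all ≈ 320 kPa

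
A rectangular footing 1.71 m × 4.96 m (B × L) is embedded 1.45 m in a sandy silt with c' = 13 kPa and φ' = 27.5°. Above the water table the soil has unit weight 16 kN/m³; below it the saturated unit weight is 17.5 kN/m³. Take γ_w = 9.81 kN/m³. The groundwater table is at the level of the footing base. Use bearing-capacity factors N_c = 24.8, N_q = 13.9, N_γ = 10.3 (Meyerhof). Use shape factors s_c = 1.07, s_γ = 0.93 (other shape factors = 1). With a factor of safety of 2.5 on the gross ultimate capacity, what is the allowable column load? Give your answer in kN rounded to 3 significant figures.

P_all ≈ 2480 kN

q = γ·D_f = 16 × 1.45 = 23.2 kPa.
For the ½γBN_γ term take γ' = 17.5 − 9.81 = 7.69 kN/m³ (soil below base is submerged).
c·N_c·s_c = 13 × 24.8 × 1.07 = 344.97 kPa
q·N_q = 23.2 × 13.9 = 322.48 kPa
0.5·γ·B·N_γ·s_γ = 0.5 × 7.69 × 1.71 × 10.3 × 0.93 = 62.981 kPa
q_ult = 344.97 + 322.48 + 62.981 = 730.43 kPa.
Gross allowable pressure q_all = 730.43 / 2.5 = 292.17 kPa.
Footing area = 8.4816 m², so allowable column load = 292.17 × 8.4816 = 2478.1 kN.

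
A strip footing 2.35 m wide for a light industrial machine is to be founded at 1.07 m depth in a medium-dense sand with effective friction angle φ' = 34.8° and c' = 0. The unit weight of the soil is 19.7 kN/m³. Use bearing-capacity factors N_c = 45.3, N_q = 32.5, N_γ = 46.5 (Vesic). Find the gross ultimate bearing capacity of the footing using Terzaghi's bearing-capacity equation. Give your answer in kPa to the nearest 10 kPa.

q = γ·D_f = 19.7 × 1.07 = 21.079 kPa.
q·N_q = 21.079 × 32.5 = 685.07 kPa
0.5·γ·B·N_γ = 0.5 × 19.7 × 2.35 × 46.5 = 1076.4 kPa
q_ult = 685.07 + 1076.4 = 1761.4 kPa.

q_ult ≈ 1760 kPa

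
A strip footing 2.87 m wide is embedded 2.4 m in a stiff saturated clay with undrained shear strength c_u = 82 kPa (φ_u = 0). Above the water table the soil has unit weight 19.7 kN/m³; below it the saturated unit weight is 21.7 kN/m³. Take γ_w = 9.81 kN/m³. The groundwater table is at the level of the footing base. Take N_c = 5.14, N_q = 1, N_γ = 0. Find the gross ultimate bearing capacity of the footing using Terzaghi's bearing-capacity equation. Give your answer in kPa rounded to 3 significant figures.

q_ult ≈ 469 kPa

Overburden at base level: q = 19.7 × 2.4 = 47.28 kPa.
Cohesion term c·N_c = 82 × 5.14 = 421.48 kPa; surcharge term q·N_q = 47.28 × 1 = 47.28 kPa.
q_ult = 421.48 + 47.28 = 468.76 kPa.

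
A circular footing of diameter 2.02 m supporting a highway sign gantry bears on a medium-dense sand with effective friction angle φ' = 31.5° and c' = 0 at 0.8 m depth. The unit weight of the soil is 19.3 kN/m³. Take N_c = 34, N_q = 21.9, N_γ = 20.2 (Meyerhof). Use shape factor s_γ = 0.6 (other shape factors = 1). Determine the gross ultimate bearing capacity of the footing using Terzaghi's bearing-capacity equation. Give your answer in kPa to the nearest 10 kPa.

q_ult ≈ 570 kPa

q = γ·D_f = 19.3 × 0.8 = 15.44 kPa.
q·N_q = 15.44 × 21.9 = 338.14 kPa
0.5·γ·B·N_γ·s_γ = 0.5 × 19.3 × 2.02 × 20.2 × 0.6 = 236.26 kPa
q_ult = 338.14 + 236.26 = 574.39 kPa.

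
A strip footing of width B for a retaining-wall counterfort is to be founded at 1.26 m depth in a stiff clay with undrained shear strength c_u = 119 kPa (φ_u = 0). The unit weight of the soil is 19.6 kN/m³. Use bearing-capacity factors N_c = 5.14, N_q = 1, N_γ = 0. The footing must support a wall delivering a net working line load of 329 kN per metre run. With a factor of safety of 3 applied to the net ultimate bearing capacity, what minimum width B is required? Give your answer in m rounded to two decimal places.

B = 1.61 m

Overburden at base level: q = 19.6 × 1.26 = 24.696 kPa.
Cohesion term c·N_c = 119 × 5.14 = 611.66 kPa; surcharge term q·N_q = 24.696 × 1 = 24.696 kPa.
q_ult = 611.66 + 24.696 = 636.36 kPa.
For φ = 0 the ½γBN_γ term vanishes, so q_ult is independent of B. q_net = 636.36 − 24.696 = 611.66 kPa; q_all(net) = 611.66/3 = 203.89 kPa.
Required width B = w / q_all(net) = 329 / 203.89 = 1.614 m.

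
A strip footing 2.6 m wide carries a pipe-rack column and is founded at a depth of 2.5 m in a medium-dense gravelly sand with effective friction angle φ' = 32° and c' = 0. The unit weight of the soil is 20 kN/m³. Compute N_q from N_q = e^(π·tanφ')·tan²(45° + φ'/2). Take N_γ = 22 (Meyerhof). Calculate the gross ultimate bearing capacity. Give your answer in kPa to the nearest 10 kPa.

tan32° = 0.6249, so N_q = e^(π×0.6249)·tan²(61°) = 7.121 × 3.255 = 23.18.
Overburden at base level: q = 20 × 2.5 = 50 kPa.
Surcharge term q·N_q = 50 × 23.177 = 1158.8 kPa; self-weight term 0.5·γ·B·N_γ = 0.5 × 20 × 2.6 × 22 = 572 kPa.
q_ult = 1158.8 + 572 = 1730.8 kPa.

q_ult ≈ 1730 kPa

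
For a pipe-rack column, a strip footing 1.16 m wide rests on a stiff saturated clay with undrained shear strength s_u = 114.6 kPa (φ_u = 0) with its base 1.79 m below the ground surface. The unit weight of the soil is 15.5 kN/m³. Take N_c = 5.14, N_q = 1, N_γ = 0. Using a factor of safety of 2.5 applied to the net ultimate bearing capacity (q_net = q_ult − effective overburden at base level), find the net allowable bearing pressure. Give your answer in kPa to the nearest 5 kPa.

q_all(net) ≈ 235 kPa

q = γ·D_f = 15.5 × 1.79 = 27.745 kPa.
c·N_c = 114.6 × 5.14 = 589.04 kPa
q·N_q = 27.745 × 1 = 27.745 kPa
q_ult = 589.04 + 27.745 = 616.79 kPa.
Net ultimate: q_net = 616.79 − 27.745 = 589.04 kPa.
q_all(net) = 589.04 / 2.5 = 235.62 kPa.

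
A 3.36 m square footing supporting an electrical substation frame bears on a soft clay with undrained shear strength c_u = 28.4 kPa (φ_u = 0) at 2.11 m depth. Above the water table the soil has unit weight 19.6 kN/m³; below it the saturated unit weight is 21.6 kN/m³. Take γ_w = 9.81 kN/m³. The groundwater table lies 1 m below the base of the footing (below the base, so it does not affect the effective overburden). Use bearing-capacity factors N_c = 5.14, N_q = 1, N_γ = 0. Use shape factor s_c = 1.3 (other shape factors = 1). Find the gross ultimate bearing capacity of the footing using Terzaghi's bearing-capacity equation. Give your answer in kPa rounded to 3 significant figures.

Overburden at base level: q = 19.6 × 2.11 = 41.356 kPa.
Cohesion term c·N_c·s_c = 28.4 × 5.14 × 1.3 = 189.77 kPa; surcharge term q·N_q = 41.356 × 1 = 41.356 kPa.
q_ult = 189.77 + 41.356 = 231.12 kPa.

q_ult ≈ 231 kPa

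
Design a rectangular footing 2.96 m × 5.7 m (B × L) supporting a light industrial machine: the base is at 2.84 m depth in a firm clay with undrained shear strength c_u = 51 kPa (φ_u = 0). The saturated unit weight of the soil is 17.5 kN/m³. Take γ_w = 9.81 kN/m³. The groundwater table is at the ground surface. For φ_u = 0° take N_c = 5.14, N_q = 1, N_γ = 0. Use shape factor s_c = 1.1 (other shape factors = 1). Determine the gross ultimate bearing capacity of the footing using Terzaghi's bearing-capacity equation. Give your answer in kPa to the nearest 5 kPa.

Water table at ground surface, so effective unit weight γ' = 17.5 − 9.81 = 7.69 kN/m³ is used throughout; overburden q = 7.69 × 2.84 = 21.84 kPa.
Cohesion term c·N_c·s_c = 51 × 5.14 × 1.1 = 288.35 kPa; surcharge term q·N_q = 21.84 × 1 = 21.84 kPa.
q_ult = 288.35 + 21.84 = 310.19 kPa.

q_ult ≈ 310 kPa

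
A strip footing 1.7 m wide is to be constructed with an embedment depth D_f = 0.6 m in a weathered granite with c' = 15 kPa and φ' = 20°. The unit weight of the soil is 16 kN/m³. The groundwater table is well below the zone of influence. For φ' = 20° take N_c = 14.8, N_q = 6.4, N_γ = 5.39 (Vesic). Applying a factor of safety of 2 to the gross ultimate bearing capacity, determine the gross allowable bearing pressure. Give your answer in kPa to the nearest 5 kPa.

q_all ≈ 180 kPa

q = γ·D_f = 16 × 0.6 = 9.6 kPa.
c·N_c = 15 × 14.8 = 222 kPa
q·N_q = 9.6 × 6.4 = 61.44 kPa
0.5·γ·B·N_γ = 0.5 × 16 × 1.7 × 5.39 = 73.304 kPa
q_ult = 222 + 61.44 + 73.304 = 356.74 kPa.
q_all = q_ult / FS = 356.74 / 2 = 178.37 kPa.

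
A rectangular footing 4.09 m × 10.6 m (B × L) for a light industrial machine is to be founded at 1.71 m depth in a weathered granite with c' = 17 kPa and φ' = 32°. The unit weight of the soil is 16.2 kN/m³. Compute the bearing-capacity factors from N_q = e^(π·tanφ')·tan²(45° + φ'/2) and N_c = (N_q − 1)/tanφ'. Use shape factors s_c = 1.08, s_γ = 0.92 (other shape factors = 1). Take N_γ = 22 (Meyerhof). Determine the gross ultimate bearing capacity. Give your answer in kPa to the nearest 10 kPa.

tan32° = 0.6249, so N_q = e^(π×0.6249)·tan²(61°) = 7.121 × 3.255 = 23.18.
N_c = (23.18 − 1)/tan32° = 35.49.
q = γ·D_f = 16.2 × 1.71 = 27.702 kPa.
c·N_c·s_c = 17 × 35.49 × 1.08 = 651.6 kPa
q·N_q = 27.702 × 23.177 = 642.04 kPa
0.5·γ·B·N_γ·s_γ = 0.5 × 16.2 × 4.09 × 22 × 0.92 = 670.53 kPa
q_ult = 651.6 + 642.04 + 670.53 = 1964.2 kPa.

q_ult ≈ 1960 kPa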